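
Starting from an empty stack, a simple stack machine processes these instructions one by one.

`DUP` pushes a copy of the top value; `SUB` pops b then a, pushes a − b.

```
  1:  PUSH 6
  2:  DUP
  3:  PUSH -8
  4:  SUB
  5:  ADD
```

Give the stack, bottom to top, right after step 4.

PUSH 6   [6]
DUP      [6, 6]
PUSH -8  [6, 6, -8]
SUB      [6, 14]

[6, 14]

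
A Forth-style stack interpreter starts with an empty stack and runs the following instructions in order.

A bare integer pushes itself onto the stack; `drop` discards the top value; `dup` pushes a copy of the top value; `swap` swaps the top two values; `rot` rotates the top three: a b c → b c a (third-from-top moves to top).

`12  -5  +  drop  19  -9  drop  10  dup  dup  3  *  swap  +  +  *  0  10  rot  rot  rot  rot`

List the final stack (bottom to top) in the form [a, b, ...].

12   : 12
-5   : 12 -5
+    : 7
drop : (empty)
19   : 19
-9   : 19 -9
drop : 19
10   : 19 10
dup  : 19 10 10
dup  : 19 10 10 10
3    : 19 10 10 10 3
*    : 19 10 10 30
swap : 19 10 30 10
+    : 19 10 40
+    : 19 50
*    : 950
0    : 950 0
10   : 950 0 10
rot  : 0 10 950
rot  : 10 950 0
rot  : 950 0 10
rot  : 0 10 950

[0, 10, 950]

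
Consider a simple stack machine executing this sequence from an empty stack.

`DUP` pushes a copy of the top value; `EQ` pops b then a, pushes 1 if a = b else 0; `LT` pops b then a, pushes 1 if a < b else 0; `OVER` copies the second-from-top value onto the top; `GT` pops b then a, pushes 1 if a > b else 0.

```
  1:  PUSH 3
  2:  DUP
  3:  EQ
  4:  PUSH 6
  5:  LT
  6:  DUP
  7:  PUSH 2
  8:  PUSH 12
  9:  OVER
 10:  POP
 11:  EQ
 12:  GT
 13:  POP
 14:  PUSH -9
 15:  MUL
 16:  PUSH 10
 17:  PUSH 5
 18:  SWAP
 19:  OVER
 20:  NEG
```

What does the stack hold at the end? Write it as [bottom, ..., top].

[-9, 5, 10, -5]

PUSH 3  : [3]
DUP     : [3, 3]
EQ      : [1]
PUSH 6  : [1, 6]
LT      : [1]
DUP     : [1, 1]
PUSH 2  : [1, 1, 2]
PUSH 12 : [1, 1, 2, 12]
OVER    : [1, 1, 2, 12, 2]
POP     : [1, 1, 2, 12]
EQ      : [1, 1, 0]
GT      : [1, 1]
POP     : [1]
PUSH -9 : [1, -9]
MUL     : [-9]
PUSH 10 : [-9, 10]
PUSH 5  : [-9, 10, 5]
SWAP    : [-9, 5, 10]
OVER    : [-9, 5, 10, 5]
NEG     : [-9, 5, 10, -5]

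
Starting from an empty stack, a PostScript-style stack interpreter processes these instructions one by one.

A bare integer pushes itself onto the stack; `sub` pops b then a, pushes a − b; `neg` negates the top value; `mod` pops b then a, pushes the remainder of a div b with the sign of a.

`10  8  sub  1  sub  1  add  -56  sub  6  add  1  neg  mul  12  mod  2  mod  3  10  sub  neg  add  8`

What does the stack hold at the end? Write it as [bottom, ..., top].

10   10
8    10 8
sub  2
1    2 1
sub  1
1    1 1
add  2
-56  2 -56
sub  58
6    58 6
add  64
1    64 1
neg  64 -1
mul  -64
12   -64 12
mod  -4
2    -4 2
mod  0
3    0 3
10   0 3 10
sub  0 -7
neg  0 7
add  7
8    7 8

[7, 8]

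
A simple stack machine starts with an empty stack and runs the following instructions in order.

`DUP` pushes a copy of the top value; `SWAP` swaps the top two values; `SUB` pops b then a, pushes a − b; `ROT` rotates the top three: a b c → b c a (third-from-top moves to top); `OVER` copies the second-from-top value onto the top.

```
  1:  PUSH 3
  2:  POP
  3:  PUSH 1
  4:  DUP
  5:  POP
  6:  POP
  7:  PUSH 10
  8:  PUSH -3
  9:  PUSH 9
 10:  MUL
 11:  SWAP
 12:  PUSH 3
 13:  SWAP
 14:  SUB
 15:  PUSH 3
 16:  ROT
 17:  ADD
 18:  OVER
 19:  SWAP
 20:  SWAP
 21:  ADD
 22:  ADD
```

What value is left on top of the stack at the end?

PUSH 3  : [3]
POP     : []
PUSH 1  : [1]
DUP     : [1, 1]
POP     : [1]
POP     : []
PUSH 10 : [10]
PUSH -3 : [10, -3]
PUSH 9  : [10, -3, 9]
MUL     : [10, -27]
SWAP    : [-27, 10]
PUSH 3  : [-27, 10, 3]
SWAP    : [-27, 3, 10]
SUB     : [-27, -7]
PUSH 3  : [-27, -7, 3]
ROT     : [-7, 3, -27]
ADD     : [-7, -24]
OVER    : [-7, -24, -7]
SWAP    : [-7, -7, -24]
SWAP    : [-7, -24, -7]
ADD     : [-7, -31]
ADD     : [-38]

-38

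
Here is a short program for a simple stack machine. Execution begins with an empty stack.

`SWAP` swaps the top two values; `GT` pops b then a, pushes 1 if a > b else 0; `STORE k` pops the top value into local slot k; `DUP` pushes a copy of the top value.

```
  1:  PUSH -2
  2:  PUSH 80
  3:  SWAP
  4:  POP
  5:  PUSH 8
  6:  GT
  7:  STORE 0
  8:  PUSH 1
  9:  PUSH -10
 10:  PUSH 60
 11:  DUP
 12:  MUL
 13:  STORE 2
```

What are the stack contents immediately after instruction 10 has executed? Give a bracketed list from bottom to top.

[1, -10, 60]

PUSH -2  : [-2]
PUSH 80  : [-2, 80]
SWAP     : [80, -2]
POP      : [80]
PUSH 8   : [80, 8]
GT       : [1]
STORE 0  : []
PUSH 1   : [1]
PUSH -10 : [1, -10]
PUSH 60  : [1, -10, 60]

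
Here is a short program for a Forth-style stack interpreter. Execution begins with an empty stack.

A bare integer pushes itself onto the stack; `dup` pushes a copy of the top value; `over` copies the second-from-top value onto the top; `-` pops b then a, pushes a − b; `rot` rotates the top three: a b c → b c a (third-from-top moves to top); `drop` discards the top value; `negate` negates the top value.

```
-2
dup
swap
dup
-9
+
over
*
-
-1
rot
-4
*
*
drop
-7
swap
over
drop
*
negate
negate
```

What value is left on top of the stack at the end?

168

-2     -> [-2]
dup    -> [-2, -2]
swap   -> [-2, -2]
dup    -> [-2, -2, -2]
-9     -> [-2, -2, -2, -9]
+      -> [-2, -2, -11]
over   -> [-2, -2, -11, -2]
*      -> [-2, -2, 22]
-      -> [-2, -24]
-1     -> [-2, -24, -1]
rot    -> [-24, -1, -2]
-4     -> [-24, -1, -2, -4]
*      -> [-24, -1, 8]
*      -> [-24, -8]
drop   -> [-24]
-7     -> [-24, -7]
swap   -> [-7, -24]
over   -> [-7, -24, -7]
drop   -> [-7, -24]
*      -> [168]
negate -> [-168]
negate -> [168]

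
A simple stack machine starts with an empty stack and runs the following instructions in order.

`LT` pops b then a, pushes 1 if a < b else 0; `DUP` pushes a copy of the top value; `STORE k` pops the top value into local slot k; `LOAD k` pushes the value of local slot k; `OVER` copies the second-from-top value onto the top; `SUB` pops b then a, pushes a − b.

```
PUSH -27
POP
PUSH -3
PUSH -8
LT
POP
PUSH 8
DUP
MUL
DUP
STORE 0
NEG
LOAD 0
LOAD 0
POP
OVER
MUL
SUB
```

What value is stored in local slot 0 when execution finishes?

64

PUSH -27 → [-27]
POP      → []
PUSH -3  → [-3]
PUSH -8  → [-3, -8]
LT       → [0]
POP      → []
PUSH 8   → [8]
DUP      → [8, 8]
MUL      → [64]
DUP      → [64, 64]
STORE 0  → [64]
NEG      → [-64]
LOAD 0   → [-64, 64]
LOAD 0   → [-64, 64, 64]
POP      → [-64, 64]
OVER     → [-64, 64, -64]
MUL      → [-64, -4096]
SUB      → [4032]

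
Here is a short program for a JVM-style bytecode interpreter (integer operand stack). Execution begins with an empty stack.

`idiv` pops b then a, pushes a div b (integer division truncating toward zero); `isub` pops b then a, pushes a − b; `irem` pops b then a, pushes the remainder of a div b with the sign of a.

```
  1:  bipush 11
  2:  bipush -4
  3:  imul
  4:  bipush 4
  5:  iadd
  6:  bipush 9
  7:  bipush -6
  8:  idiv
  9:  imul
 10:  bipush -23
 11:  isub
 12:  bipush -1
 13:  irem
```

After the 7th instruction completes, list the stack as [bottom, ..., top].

[-40, 9, -6]

bipush 11 : [11]
bipush -4 : [11, -4]
imul      : [-44]
bipush 4  : [-44, 4]
iadd      : [-40]
bipush 9  : [-40, 9]
bipush -6 : [-40, 9, -6]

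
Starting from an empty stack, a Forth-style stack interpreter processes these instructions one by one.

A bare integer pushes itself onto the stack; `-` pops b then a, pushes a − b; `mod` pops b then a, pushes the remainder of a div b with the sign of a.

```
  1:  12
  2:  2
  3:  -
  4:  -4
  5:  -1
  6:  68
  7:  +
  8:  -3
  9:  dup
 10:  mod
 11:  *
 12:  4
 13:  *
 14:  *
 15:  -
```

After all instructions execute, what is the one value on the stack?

12  -> 12
2   -> 12 2
-   -> 10
-4  -> 10 -4
-1  -> 10 -4 -1
68  -> 10 -4 -1 68
+   -> 10 -4 67
-3  -> 10 -4 67 -3
dup -> 10 -4 67 -3 -3
mod -> 10 -4 67 0
*   -> 10 -4 0
4   -> 10 -4 0 4
*   -> 10 -4 0
*   -> 10 0
-   -> 10

10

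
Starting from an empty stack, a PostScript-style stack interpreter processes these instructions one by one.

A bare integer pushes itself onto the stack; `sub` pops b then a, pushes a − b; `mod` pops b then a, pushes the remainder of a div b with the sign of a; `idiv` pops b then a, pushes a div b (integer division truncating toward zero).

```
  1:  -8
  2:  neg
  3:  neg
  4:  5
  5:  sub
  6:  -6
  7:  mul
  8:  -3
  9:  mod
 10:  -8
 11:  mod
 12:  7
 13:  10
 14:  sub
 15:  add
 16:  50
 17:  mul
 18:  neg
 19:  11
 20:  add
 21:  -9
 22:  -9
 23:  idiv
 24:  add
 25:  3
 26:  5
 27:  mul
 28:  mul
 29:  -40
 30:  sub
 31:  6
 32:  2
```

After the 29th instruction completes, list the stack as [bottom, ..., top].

[2430, -40]

-8   → [-8]
neg  → [8]
neg  → [-8]
5    → [-8, 5]
sub  → [-13]
-6   → [-13, -6]
mul  → [78]
-3   → [78, -3]
mod  → [0]
-8   → [0, -8]
mod  → [0]
7    → [0, 7]
10   → [0, 7, 10]
sub  → [0, -3]
add  → [-3]
50   → [-3, 50]
mul  → [-150]
neg  → [150]
11   → [150, 11]
add  → [161]
-9   → [161, -9]
-9   → [161, -9, -9]
idiv → [161, 1]
add  → [162]
3    → [162, 3]
5    → [162, 3, 5]
mul  → [162, 15]
mul  → [2430]
-40  → [2430, -40]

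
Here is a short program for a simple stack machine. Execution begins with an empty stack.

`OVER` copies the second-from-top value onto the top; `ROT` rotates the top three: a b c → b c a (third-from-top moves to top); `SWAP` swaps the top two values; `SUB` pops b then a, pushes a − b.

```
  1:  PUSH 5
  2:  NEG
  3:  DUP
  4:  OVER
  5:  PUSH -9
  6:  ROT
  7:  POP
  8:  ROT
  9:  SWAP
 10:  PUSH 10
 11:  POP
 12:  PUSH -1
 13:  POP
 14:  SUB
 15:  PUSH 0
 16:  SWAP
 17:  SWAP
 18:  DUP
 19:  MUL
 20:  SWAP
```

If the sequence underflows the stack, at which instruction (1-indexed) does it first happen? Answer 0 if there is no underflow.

PUSH 5  -> [5]
NEG     -> [-5]
DUP     -> [-5, -5]
OVER    -> [-5, -5, -5]
PUSH -9 -> [-5, -5, -5, -9]
ROT     -> [-5, -5, -9, -5]
POP     -> [-5, -5, -9]
ROT     -> [-5, -9, -5]
SWAP    -> [-5, -5, -9]
PUSH 10 -> [-5, -5, -9, 10]
POP     -> [-5, -5, -9]
PUSH -1 -> [-5, -5, -9, -1]
POP     -> [-5, -5, -9]
SUB     -> [-5, 4]
PUSH 0  -> [-5, 4, 0]
SWAP    -> [-5, 0, 4]
SWAP    -> [-5, 4, 0]
DUP     -> [-5, 4, 0, 0]
MUL     -> [-5, 4, 0]
SWAP    -> [-5, 0, 4]

0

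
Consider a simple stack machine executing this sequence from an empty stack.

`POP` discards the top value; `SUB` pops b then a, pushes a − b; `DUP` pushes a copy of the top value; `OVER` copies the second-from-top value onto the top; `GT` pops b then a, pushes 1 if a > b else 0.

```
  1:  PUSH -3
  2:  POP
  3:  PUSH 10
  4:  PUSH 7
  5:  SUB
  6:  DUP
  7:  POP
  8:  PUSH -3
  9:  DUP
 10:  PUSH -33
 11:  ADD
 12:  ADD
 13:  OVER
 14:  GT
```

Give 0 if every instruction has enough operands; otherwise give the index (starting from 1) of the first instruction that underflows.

PUSH -3  : [-3]
POP      : []
PUSH 10  : [10]
PUSH 7   : [10, 7]
SUB      : [3]
DUP      : [3, 3]
POP      : [3]
PUSH -3  : [3, -3]
DUP      : [3, -3, -3]
PUSH -33 : [3, -3, -3, -33]
ADD      : [3, -3, -36]
ADD      : [3, -39]
OVER     : [3, -39, 3]
GT       : [3, 0]

0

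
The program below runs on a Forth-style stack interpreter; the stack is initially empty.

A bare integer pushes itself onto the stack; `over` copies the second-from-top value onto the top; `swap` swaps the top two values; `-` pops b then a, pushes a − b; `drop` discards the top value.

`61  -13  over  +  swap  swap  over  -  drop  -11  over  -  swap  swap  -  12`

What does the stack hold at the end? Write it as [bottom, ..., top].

61   -> 61
-13  -> 61 -13
over -> 61 -13 61
+    -> 61 48
swap -> 48 61
swap -> 61 48
over -> 61 48 61
-    -> 61 -13
drop -> 61
-11  -> 61 -11
over -> 61 -11 61
-    -> 61 -72
swap -> -72 61
swap -> 61 -72
-    -> 133
12   -> 133 12

[133, 12]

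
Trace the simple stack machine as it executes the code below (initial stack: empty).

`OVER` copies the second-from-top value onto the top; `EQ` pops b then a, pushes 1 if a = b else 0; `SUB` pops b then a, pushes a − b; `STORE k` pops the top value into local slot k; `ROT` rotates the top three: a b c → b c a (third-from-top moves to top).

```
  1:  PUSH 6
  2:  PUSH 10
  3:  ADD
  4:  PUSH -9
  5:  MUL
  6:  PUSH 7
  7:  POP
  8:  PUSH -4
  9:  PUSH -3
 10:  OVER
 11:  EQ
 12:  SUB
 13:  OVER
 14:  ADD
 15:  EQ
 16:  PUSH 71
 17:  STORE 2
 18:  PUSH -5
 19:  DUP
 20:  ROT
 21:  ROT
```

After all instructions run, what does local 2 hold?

PUSH 6   [6]
PUSH 10  [6, 10]
ADD      [16]
PUSH -9  [16, -9]
MUL      [-144]
PUSH 7   [-144, 7]
POP      [-144]
PUSH -4  [-144, -4]
PUSH -3  [-144, -4, -3]
OVER     [-144, -4, -3, -4]
EQ       [-144, -4, 0]
SUB      [-144, -4]
OVER     [-144, -4, -144]
ADD      [-144, -148]
EQ       [0]
PUSH 71  [0, 71]
STORE 2  [0]
PUSH -5  [0, -5]
DUP      [0, -5, -5]
ROT      [-5, -5, 0]
ROT      [-5, 0, -5]

71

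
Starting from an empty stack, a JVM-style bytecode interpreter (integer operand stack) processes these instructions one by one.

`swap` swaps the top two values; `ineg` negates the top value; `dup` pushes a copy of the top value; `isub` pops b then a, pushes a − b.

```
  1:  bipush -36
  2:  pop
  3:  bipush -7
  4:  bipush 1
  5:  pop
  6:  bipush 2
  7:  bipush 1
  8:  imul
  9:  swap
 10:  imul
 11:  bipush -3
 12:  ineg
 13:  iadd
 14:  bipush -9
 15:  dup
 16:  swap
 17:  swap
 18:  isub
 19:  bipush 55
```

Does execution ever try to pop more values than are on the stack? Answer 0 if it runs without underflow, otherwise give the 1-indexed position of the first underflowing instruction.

bipush -36 : [-36]
pop        : []
bipush -7  : [-7]
bipush 1   : [-7, 1]
pop        : [-7]
bipush 2   : [-7, 2]
bipush 1   : [-7, 2, 1]
imul       : [-7, 2]
swap       : [2, -7]
imul       : [-14]
bipush -3  : [-14, -3]
ineg       : [-14, 3]
iadd       : [-11]
bipush -9  : [-11, -9]
dup        : [-11, -9, -9]
swap       : [-11, -9, -9]
swap       : [-11, -9, -9]
isub       : [-11, 0]
bipush 55  : [-11, 0, 55]

0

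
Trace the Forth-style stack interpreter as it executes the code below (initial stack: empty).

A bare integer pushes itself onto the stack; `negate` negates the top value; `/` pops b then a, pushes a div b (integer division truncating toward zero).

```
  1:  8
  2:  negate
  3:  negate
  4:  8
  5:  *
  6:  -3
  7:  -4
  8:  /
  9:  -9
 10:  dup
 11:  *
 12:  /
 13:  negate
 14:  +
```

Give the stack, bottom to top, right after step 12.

8      -> 8
negate -> -8
negate -> 8
8      -> 8 8
*      -> 64
-3     -> 64 -3
-4     -> 64 -3 -4
/      -> 64 0
-9     -> 64 0 -9
dup    -> 64 0 -9 -9
*      -> 64 0 81
/      -> 64 0

[64, 0]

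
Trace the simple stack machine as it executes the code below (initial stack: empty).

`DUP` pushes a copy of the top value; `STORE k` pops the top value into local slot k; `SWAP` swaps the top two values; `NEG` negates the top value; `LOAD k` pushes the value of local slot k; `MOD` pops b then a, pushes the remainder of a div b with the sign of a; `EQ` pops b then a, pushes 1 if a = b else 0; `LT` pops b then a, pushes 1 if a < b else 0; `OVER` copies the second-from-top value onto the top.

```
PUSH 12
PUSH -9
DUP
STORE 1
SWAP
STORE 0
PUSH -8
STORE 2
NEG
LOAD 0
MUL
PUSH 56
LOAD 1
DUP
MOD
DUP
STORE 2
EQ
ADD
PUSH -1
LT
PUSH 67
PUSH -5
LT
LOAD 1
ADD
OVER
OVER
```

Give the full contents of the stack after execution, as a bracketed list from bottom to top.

PUSH 12 : [12]
PUSH -9 : [12, -9]
DUP     : [12, -9, -9]
STORE 1 : [12, -9]
SWAP    : [-9, 12]
STORE 0 : [-9]
PUSH -8 : [-9, -8]
STORE 2 : [-9]
NEG     : [9]
LOAD 0  : [9, 12]
MUL     : [108]
PUSH 56 : [108, 56]
LOAD 1  : [108, 56, -9]
DUP     : [108, 56, -9, -9]
MOD     : [108, 56, 0]
DUP     : [108, 56, 0, 0]
STORE 2 : [108, 56, 0]
EQ      : [108, 0]
ADD     : [108]
PUSH -1 : [108, -1]
LT      : [0]
PUSH 67 : [0, 67]
PUSH -5 : [0, 67, -5]
LT      : [0, 0]
LOAD 1  : [0, 0, -9]
ADD     : [0, -9]
OVER    : [0, -9, 0]
OVER    : [0, -9, 0, -9]

[0, -9, 0, -9]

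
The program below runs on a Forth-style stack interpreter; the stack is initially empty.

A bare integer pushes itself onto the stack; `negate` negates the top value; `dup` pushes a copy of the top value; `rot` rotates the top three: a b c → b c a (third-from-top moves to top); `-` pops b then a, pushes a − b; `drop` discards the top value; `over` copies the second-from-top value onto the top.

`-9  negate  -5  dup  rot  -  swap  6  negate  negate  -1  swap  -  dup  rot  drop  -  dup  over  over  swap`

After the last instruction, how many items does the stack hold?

5

-9     : -9
negate : 9
-5     : 9 -5
dup    : 9 -5 -5
rot    : -5 -5 9
-      : -5 -14
swap   : -14 -5
6      : -14 -5 6
negate : -14 -5 -6
negate : -14 -5 6
-1     : -14 -5 6 -1
swap   : -14 -5 -1 6
-      : -14 -5 -7
dup    : -14 -5 -7 -7
rot    : -14 -7 -7 -5
drop   : -14 -7 -7
-      : -14 0
dup    : -14 0 0
over   : -14 0 0 0
over   : -14 0 0 0 0
swap   : -14 0 0 0 0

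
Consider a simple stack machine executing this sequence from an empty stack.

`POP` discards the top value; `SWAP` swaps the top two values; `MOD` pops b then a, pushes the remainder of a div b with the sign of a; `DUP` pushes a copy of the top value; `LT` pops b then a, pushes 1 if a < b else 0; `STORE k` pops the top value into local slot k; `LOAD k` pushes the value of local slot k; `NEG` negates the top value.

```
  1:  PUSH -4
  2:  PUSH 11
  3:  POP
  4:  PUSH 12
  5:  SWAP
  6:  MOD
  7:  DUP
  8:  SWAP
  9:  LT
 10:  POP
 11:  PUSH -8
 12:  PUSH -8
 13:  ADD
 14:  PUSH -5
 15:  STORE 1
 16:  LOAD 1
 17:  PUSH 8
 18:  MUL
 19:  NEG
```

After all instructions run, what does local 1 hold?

PUSH -4  [-4]
PUSH 11  [-4, 11]
POP      [-4]
PUSH 12  [-4, 12]
SWAP     [12, -4]
MOD      [0]
DUP      [0, 0]
SWAP     [0, 0]
LT       [0]
POP      []
PUSH -8  [-8]
PUSH -8  [-8, -8]
ADD      [-16]
PUSH -5  [-16, -5]
STORE 1  [-16]
LOAD 1   [-16, -5]
PUSH 8   [-16, -5, 8]
MUL      [-16, -40]
NEG      [-16, 40]

-5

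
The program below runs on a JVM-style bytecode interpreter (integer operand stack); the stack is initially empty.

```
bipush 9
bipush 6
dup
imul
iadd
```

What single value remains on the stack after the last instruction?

45

bipush 9  [9]
bipush 6  [9, 6]
dup       [9, 6, 6]
imul      [9, 36]
iadd      [45]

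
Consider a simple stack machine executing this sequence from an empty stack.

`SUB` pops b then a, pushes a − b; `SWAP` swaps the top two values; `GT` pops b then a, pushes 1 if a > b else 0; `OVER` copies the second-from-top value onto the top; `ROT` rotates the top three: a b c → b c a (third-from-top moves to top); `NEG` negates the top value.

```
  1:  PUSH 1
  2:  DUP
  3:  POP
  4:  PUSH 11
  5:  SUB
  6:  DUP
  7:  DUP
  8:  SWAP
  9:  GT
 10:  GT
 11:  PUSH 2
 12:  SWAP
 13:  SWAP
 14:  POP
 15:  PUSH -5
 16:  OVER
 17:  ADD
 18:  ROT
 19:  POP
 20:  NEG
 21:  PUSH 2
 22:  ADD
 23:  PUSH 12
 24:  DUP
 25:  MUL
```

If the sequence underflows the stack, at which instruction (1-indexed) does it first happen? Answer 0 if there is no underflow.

18

PUSH 1   1
DUP      1 1
POP      1
PUSH 11  1 11
SUB      -10
DUP      -10 -10
DUP      -10 -10 -10
SWAP     -10 -10 -10
GT       -10 0
GT       0
PUSH 2   0 2
SWAP     2 0
SWAP     0 2
POP      0
PUSH -5  0 -5
OVER     0 -5 0
ADD      0 -5
ROT  — needs 3 operands, stack has 2 → underflow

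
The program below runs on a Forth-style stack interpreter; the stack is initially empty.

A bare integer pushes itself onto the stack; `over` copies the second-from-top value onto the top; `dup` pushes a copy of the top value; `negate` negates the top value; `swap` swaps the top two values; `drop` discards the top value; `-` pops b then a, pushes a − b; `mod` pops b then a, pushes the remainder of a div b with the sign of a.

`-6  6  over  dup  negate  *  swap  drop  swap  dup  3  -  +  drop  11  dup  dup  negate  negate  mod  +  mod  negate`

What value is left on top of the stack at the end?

-6      -6
6       -6 6
over    -6 6 -6
dup     -6 6 -6 -6
negate  -6 6 -6 6
*       -6 6 -36
swap    -6 -36 6
drop    -6 -36
swap    -36 -6
dup     -36 -6 -6
3       -36 -6 -6 3
-       -36 -6 -9
+       -36 -15
drop    -36
11      -36 11
dup     -36 11 11
dup     -36 11 11 11
negate  -36 11 11 -11
negate  -36 11 11 11
mod     -36 11 0
+       -36 11
mod     -3
negate  3

3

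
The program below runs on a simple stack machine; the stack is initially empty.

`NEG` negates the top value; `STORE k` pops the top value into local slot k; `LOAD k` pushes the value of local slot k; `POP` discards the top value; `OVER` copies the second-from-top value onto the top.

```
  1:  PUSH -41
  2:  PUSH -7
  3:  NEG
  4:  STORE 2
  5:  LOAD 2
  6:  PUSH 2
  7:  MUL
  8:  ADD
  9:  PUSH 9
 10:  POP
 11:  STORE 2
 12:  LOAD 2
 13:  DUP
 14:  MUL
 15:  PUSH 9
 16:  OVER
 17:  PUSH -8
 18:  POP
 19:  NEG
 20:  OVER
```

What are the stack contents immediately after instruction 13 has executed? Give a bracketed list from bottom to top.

[-27, -27]

PUSH -41 : -41
PUSH -7  : -41 -7
NEG      : -41 7
STORE 2  : -41
LOAD 2   : -41 7
PUSH 2   : -41 7 2
MUL      : -41 14
ADD      : -27
PUSH 9   : -27 9
POP      : -27
STORE 2  : (empty)
LOAD 2   : -27
DUP      : -27 -27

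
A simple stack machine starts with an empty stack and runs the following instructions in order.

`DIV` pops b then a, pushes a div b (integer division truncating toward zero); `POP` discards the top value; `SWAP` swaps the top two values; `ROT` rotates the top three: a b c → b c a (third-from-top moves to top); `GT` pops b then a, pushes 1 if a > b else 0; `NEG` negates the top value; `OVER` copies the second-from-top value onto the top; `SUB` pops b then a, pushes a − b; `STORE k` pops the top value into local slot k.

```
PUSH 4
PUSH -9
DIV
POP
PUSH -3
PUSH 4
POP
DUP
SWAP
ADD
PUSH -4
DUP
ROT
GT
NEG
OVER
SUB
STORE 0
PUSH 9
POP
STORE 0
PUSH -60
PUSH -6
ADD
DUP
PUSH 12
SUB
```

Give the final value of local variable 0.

PUSH 4    4
PUSH -9   4 -9
DIV       0
POP       (empty)
PUSH -3   -3
PUSH 4    -3 4
POP       -3
DUP       -3 -3
SWAP      -3 -3
ADD       -6
PUSH -4   -6 -4
DUP       -6 -4 -4
ROT       -4 -4 -6
GT        -4 1
NEG       -4 -1
OVER      -4 -1 -4
SUB       -4 3
STORE 0   -4
PUSH 9    -4 9
POP       -4
STORE 0   (empty)
PUSH -60  -60
PUSH -6   -60 -6
ADD       -66
DUP       -66 -66
PUSH 12   -66 -66 12
SUB       -66 -78

-4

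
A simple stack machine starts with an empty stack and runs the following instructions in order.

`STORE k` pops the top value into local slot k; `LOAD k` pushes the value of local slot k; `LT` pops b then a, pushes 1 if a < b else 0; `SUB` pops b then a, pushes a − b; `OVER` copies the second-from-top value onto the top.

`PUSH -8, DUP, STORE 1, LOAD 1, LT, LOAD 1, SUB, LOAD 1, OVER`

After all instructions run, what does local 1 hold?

PUSH -8  [-8]
DUP      [-8, -8]
STORE 1  [-8]
LOAD 1   [-8, -8]
LT       [0]
LOAD 1   [0, -8]
SUB      [8]
LOAD 1   [8, -8]
OVER     [8, -8, 8]

-8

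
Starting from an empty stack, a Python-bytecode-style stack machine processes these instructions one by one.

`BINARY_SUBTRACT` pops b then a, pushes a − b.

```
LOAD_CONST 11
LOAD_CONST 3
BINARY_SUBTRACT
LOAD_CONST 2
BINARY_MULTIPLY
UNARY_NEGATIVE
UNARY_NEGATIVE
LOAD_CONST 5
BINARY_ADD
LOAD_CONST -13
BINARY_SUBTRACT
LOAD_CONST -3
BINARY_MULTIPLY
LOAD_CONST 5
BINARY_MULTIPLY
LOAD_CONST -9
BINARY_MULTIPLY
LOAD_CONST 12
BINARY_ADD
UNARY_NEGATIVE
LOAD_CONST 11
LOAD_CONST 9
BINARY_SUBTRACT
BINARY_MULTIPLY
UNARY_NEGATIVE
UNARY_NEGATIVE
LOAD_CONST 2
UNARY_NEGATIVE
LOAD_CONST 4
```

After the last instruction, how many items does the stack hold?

LOAD_CONST 11   : [11]
LOAD_CONST 3    : [11, 3]
BINARY_SUBTRACT : [8]
LOAD_CONST 2    : [8, 2]
BINARY_MULTIPLY : [16]
UNARY_NEGATIVE  : [-16]
UNARY_NEGATIVE  : [16]
LOAD_CONST 5    : [16, 5]
BINARY_ADD      : [21]
LOAD_CONST -13  : [21, -13]
BINARY_SUBTRACT : [34]
LOAD_CONST -3   : [34, -3]
BINARY_MULTIPLY : [-102]
LOAD_CONST 5    : [-102, 5]
BINARY_MULTIPLY : [-510]
LOAD_CONST -9   : [-510, -9]
BINARY_MULTIPLY : [4590]
LOAD_CONST 12   : [4590, 12]
BINARY_ADD      : [4602]
UNARY_NEGATIVE  : [-4602]
LOAD_CONST 11   : [-4602, 11]
LOAD_CONST 9    : [-4602, 11, 9]
BINARY_SUBTRACT : [-4602, 2]
BINARY_MULTIPLY : [-9204]
UNARY_NEGATIVE  : [9204]
UNARY_NEGATIVE  : [-9204]
LOAD_CONST 2    : [-9204, 2]
UNARY_NEGATIVE  : [-9204, -2]
LOAD_CONST 4    : [-9204, -2, 4]

3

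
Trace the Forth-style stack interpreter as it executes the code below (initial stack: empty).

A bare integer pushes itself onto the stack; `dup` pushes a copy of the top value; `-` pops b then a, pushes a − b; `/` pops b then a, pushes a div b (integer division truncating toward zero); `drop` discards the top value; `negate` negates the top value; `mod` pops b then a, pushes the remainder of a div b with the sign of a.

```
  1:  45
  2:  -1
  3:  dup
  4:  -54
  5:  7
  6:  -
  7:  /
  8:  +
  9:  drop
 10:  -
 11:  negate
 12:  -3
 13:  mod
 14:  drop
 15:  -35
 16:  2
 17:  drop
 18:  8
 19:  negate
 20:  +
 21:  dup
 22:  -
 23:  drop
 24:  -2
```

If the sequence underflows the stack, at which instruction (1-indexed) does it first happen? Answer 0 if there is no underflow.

45   : [45]
-1   : [45, -1]
dup  : [45, -1, -1]
-54  : [45, -1, -1, -54]
7    : [45, -1, -1, -54, 7]
-    : [45, -1, -1, -61]
/    : [45, -1, 0]
+    : [45, -1]
drop : [45]
-  — needs 2 operands, stack has 1 → underflow

10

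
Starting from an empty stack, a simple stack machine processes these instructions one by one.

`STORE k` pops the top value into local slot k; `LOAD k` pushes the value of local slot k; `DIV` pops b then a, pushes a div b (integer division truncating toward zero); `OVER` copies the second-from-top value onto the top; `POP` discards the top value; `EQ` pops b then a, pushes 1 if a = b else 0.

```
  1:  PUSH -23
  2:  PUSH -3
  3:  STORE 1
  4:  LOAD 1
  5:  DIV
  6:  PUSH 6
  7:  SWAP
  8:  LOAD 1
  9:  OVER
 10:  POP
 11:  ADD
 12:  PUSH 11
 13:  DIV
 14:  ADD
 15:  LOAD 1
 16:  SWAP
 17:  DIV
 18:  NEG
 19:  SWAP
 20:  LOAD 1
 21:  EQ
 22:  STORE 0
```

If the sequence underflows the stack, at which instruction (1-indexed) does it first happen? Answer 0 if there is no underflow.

19

PUSH -23 -> [-23]
PUSH -3  -> [-23, -3]
STORE 1  -> [-23]
LOAD 1   -> [-23, -3]
DIV      -> [7]
PUSH 6   -> [7, 6]
SWAP     -> [6, 7]
LOAD 1   -> [6, 7, -3]
OVER     -> [6, 7, -3, 7]
POP      -> [6, 7, -3]
ADD      -> [6, 4]
PUSH 11  -> [6, 4, 11]
DIV      -> [6, 0]
ADD      -> [6]
LOAD 1   -> [6, -3]
SWAP     -> [-3, 6]
DIV      -> [0]
NEG      -> [0]
SWAP  — needs 2 operands, stack has 1 → underflow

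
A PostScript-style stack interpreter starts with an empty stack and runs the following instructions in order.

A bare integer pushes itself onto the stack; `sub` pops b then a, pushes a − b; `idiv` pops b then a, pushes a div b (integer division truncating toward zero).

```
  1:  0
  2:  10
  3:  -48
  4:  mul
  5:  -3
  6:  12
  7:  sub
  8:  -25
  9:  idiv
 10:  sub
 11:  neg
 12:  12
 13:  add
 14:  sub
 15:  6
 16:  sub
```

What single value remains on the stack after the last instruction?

-498

0    -> [0]
10   -> [0, 10]
-48  -> [0, 10, -48]
mul  -> [0, -480]
-3   -> [0, -480, -3]
12   -> [0, -480, -3, 12]
sub  -> [0, -480, -15]
-25  -> [0, -480, -15, -25]
idiv -> [0, -480, 0]
sub  -> [0, -480]
neg  -> [0, 480]
12   -> [0, 480, 12]
add  -> [0, 492]
sub  -> [-492]
6    -> [-492, 6]
sub  -> [-498]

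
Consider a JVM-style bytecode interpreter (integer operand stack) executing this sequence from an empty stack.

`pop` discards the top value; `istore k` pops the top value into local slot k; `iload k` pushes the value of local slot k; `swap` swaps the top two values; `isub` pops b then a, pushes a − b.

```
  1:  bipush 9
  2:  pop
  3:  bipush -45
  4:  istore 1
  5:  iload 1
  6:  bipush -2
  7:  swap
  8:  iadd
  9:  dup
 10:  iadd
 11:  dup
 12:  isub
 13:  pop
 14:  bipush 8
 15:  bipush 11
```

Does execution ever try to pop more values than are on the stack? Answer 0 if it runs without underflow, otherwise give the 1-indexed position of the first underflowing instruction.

bipush 9   : [9]
pop        : []
bipush -45 : [-45]
istore 1   : []
iload 1    : [-45]
bipush -2  : [-45, -2]
swap       : [-2, -45]
iadd       : [-47]
dup        : [-47, -47]
iadd       : [-94]
dup        : [-94, -94]
isub       : [0]
pop        : []
bipush 8   : [8]
bipush 11  : [8, 11]

0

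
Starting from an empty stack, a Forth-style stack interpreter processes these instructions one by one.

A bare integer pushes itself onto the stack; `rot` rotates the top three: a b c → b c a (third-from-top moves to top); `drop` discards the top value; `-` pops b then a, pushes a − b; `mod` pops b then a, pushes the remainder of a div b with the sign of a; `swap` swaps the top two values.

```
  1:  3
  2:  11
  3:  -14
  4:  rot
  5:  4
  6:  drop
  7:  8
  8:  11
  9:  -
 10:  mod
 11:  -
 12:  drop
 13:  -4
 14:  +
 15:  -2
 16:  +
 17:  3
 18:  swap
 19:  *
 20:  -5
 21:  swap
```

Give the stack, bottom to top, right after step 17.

3    → [3]
11   → [3, 11]
-14  → [3, 11, -14]
rot  → [11, -14, 3]
4    → [11, -14, 3, 4]
drop → [11, -14, 3]
8    → [11, -14, 3, 8]
11   → [11, -14, 3, 8, 11]
-    → [11, -14, 3, -3]
mod  → [11, -14, 0]
-    → [11, -14]
drop → [11]
-4   → [11, -4]
+    → [7]
-2   → [7, -2]
+    → [5]
3    → [5, 3]

[5, 3]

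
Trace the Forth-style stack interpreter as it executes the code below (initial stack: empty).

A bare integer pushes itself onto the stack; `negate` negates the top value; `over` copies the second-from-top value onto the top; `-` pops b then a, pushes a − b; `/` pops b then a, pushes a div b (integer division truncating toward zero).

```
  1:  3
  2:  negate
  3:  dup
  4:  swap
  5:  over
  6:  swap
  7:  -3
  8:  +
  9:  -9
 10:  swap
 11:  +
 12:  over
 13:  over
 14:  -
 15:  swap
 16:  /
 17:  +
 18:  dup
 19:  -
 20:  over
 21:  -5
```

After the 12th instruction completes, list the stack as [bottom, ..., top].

3      -> [3]
negate -> [-3]
dup    -> [-3, -3]
swap   -> [-3, -3]
over   -> [-3, -3, -3]
swap   -> [-3, -3, -3]
-3     -> [-3, -3, -3, -3]
+      -> [-3, -3, -6]
-9     -> [-3, -3, -6, -9]
swap   -> [-3, -3, -9, -6]
+      -> [-3, -3, -15]
over   -> [-3, -3, -15, -3]

[-3, -3, -15, -3]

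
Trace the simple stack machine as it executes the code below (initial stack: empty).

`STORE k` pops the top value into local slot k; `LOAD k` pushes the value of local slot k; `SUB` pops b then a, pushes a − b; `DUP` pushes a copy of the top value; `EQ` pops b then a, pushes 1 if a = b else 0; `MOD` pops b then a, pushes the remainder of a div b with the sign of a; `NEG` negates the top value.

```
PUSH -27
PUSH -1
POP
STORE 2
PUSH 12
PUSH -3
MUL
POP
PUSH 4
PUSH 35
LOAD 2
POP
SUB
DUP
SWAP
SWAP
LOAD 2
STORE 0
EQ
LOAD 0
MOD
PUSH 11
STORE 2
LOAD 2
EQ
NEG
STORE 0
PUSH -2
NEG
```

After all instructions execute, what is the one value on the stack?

PUSH -27 -> [-27]
PUSH -1  -> [-27, -1]
POP      -> [-27]
STORE 2  -> []
PUSH 12  -> [12]
PUSH -3  -> [12, -3]
MUL      -> [-36]
POP      -> []
PUSH 4   -> [4]
PUSH 35  -> [4, 35]
LOAD 2   -> [4, 35, -27]
POP      -> [4, 35]
SUB      -> [-31]
DUP      -> [-31, -31]
SWAP     -> [-31, -31]
SWAP     -> [-31, -31]
LOAD 2   -> [-31, -31, -27]
STORE 0  -> [-31, -31]
EQ       -> [1]
LOAD 0   -> [1, -27]
MOD      -> [1]
PUSH 11  -> [1, 11]
STORE 2  -> [1]
LOAD 2   -> [1, 11]
EQ       -> [0]
NEG      -> [0]
STORE 0  -> []
PUSH -2  -> [-2]
NEG      -> [2]

2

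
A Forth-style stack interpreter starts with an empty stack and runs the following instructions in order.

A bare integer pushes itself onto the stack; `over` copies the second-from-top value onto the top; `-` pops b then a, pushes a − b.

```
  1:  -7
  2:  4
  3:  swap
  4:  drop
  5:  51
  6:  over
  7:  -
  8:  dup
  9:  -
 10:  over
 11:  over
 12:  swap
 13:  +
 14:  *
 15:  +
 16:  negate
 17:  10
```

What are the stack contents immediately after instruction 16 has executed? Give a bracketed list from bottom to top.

[-4]

-7     -> [-7]
4      -> [-7, 4]
swap   -> [4, -7]
drop   -> [4]
51     -> [4, 51]
over   -> [4, 51, 4]
-      -> [4, 47]
dup    -> [4, 47, 47]
-      -> [4, 0]
over   -> [4, 0, 4]
over   -> [4, 0, 4, 0]
swap   -> [4, 0, 0, 4]
+      -> [4, 0, 4]
*      -> [4, 0]
+      -> [4]
negate -> [-4]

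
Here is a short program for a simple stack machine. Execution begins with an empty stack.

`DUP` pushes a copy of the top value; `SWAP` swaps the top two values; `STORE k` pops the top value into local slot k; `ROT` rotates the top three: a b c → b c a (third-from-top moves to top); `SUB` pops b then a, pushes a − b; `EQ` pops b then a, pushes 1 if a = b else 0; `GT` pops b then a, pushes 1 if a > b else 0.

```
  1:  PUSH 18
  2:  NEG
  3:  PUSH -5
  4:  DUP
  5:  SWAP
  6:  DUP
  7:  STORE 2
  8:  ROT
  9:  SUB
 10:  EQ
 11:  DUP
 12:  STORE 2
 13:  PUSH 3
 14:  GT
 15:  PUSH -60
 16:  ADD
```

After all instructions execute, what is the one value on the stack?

-60

PUSH 18   [18]
NEG       [-18]
PUSH -5   [-18, -5]
DUP       [-18, -5, -5]
SWAP      [-18, -5, -5]
DUP       [-18, -5, -5, -5]
STORE 2   [-18, -5, -5]
ROT       [-5, -5, -18]
SUB       [-5, 13]
EQ        [0]
DUP       [0, 0]
STORE 2   [0]
PUSH 3    [0, 3]
GT        [0]
PUSH -60  [0, -60]
ADD       [-60]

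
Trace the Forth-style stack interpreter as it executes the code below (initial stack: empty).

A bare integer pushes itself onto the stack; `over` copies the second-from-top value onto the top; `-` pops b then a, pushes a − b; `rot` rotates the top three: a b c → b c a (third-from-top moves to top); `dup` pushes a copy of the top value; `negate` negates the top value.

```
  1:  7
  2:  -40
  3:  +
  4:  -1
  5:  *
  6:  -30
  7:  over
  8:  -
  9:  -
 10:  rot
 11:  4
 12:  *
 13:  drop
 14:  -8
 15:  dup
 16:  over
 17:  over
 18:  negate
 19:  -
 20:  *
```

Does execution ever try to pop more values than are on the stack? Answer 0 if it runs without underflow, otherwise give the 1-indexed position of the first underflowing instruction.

10

7    -> 7
-40  -> 7 -40
+    -> -33
-1   -> -33 -1
*    -> 33
-30  -> 33 -30
over -> 33 -30 33
-    -> 33 -63
-    -> 96
rot  — needs 3 operands, stack has 1 → underflow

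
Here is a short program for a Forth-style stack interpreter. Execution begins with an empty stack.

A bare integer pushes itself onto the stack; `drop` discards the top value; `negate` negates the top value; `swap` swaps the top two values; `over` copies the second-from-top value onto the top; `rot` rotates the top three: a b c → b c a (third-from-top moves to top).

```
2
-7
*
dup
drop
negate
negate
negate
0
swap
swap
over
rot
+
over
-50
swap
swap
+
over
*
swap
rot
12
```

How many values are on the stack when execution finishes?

2      -> [2]
-7     -> [2, -7]
*      -> [-14]
dup    -> [-14, -14]
drop   -> [-14]
negate -> [14]
negate -> [-14]
negate -> [14]
0      -> [14, 0]
swap   -> [0, 14]
swap   -> [14, 0]
over   -> [14, 0, 14]
rot    -> [0, 14, 14]
+      -> [0, 28]
over   -> [0, 28, 0]
-50    -> [0, 28, 0, -50]
swap   -> [0, 28, -50, 0]
swap   -> [0, 28, 0, -50]
+      -> [0, 28, -50]
over   -> [0, 28, -50, 28]
*      -> [0, 28, -1400]
swap   -> [0, -1400, 28]
rot    -> [-1400, 28, 0]
12     -> [-1400, 28, 0, 12]

4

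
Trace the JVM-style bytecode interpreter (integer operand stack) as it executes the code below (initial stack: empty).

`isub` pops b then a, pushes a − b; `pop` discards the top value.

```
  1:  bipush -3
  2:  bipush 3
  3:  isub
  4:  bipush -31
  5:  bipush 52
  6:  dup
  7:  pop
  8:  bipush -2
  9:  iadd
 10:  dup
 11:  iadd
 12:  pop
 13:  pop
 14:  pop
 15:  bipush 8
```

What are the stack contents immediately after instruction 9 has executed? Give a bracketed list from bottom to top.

[-6, -31, 50]

bipush -3  → [-3]
bipush 3   → [-3, 3]
isub       → [-6]
bipush -31 → [-6, -31]
bipush 52  → [-6, -31, 52]
dup        → [-6, -31, 52, 52]
pop        → [-6, -31, 52]
bipush -2  → [-6, -31, 52, -2]
iadd       → [-6, -31, 50]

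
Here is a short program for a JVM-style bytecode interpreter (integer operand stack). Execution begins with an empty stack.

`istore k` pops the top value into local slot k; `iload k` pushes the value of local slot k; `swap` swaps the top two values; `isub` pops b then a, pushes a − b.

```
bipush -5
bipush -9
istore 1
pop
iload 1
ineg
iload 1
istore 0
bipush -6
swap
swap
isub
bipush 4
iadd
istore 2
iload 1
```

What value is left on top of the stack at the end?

-9

bipush -5 : -5
bipush -9 : -5 -9
istore 1  : -5
pop       : (empty)
iload 1   : -9
ineg      : 9
iload 1   : 9 -9
istore 0  : 9
bipush -6 : 9 -6
swap      : -6 9
swap      : 9 -6
isub      : 15
bipush 4  : 15 4
iadd      : 19
istore 2  : (empty)
iload 1   : -9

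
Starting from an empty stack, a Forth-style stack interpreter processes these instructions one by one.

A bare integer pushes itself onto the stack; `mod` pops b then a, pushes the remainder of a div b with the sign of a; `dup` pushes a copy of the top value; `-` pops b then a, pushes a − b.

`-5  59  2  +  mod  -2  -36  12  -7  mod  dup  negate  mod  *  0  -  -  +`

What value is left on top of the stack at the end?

-5     → [-5]
59     → [-5, 59]
2      → [-5, 59, 2]
+      → [-5, 61]
mod    → [-5]
-2     → [-5, -2]
-36    → [-5, -2, -36]
12     → [-5, -2, -36, 12]
-7     → [-5, -2, -36, 12, -7]
mod    → [-5, -2, -36, 5]
dup    → [-5, -2, -36, 5, 5]
negate → [-5, -2, -36, 5, -5]
mod    → [-5, -2, -36, 0]
*      → [-5, -2, 0]
0      → [-5, -2, 0, 0]
-      → [-5, -2, 0]
-      → [-5, -2]
+      → [-7]

-7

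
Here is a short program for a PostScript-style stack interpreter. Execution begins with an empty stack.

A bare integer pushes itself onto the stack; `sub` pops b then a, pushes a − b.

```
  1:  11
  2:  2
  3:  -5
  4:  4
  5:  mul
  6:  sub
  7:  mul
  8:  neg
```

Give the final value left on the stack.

11  -> 11
2   -> 11 2
-5  -> 11 2 -5
4   -> 11 2 -5 4
mul -> 11 2 -20
sub -> 11 22
mul -> 242
neg -> -242

-242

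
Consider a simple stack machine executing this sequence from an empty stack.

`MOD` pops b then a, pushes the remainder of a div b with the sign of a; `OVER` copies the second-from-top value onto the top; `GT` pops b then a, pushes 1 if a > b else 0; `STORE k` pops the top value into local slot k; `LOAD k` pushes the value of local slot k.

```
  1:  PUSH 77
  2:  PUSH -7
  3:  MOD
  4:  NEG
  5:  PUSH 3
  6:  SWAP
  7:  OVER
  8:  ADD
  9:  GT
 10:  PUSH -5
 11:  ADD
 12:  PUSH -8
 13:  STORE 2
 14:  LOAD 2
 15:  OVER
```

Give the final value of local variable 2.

-8

PUSH 77  [77]
PUSH -7  [77, -7]
MOD      [0]
NEG      [0]
PUSH 3   [0, 3]
SWAP     [3, 0]
OVER     [3, 0, 3]
ADD      [3, 3]
GT       [0]
PUSH -5  [0, -5]
ADD      [-5]
PUSH -8  [-5, -8]
STORE 2  [-5]
LOAD 2   [-5, -8]
OVER     [-5, -8, -5]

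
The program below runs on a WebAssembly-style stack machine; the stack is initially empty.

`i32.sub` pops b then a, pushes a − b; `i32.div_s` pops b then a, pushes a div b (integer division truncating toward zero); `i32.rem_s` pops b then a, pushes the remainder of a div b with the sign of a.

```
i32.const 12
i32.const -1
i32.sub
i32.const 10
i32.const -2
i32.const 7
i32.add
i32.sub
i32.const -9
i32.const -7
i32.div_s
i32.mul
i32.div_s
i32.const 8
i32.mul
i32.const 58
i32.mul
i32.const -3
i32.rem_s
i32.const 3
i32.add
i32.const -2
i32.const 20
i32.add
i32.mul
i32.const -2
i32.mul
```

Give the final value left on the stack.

-144

i32.const 12  [12]
i32.const -1  [12, -1]
i32.sub       [13]
i32.const 10  [13, 10]
i32.const -2  [13, 10, -2]
i32.const 7   [13, 10, -2, 7]
i32.add       [13, 10, 5]
i32.sub       [13, 5]
i32.const -9  [13, 5, -9]
i32.const -7  [13, 5, -9, -7]
i32.div_s     [13, 5, 1]
i32.mul       [13, 5]
i32.div_s     [2]
i32.const 8   [2, 8]
i32.mul       [16]
i32.const 58  [16, 58]
i32.mul       [928]
i32.const -3  [928, -3]
i32.rem_s     [1]
i32.const 3   [1, 3]
i32.add       [4]
i32.const -2  [4, -2]
i32.const 20  [4, -2, 20]
i32.add       [4, 18]
i32.mul       [72]
i32.const -2  [72, -2]
i32.mul       [-144]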